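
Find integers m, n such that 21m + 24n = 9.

Step 1: Check solvability.
gcd(21, 24) = 3
Since 3 divides 9, solutions exist.

Step 2: Apply extended Euclidean algorithm to find gcd.
We find integers such that 21*x0 + 24*y0 = 3

Step 3: Scale the particular solution.
Multiply by 9/3 = 3:
m = -3, n = 3

Step 4: Verify.
21*(-3) + 24*(3) = 9 = 9 ✓

m = -3, n = 3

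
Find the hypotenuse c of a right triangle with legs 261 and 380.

c² = a² + b² = 261² + 380² = 68121 + 144400 = 212521
c = sqrt(212521) = 461

461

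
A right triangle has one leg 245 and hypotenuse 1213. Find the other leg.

b² = c² - a² = 1471369 - 60025 = 1411344
b = 1188

1188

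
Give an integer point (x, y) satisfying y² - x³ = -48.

Try small integer x values and check whether x³ - 48 is a perfect square.
x = 28: x³ - 48 = 28³ - 48 = 21952 - 48 = 21904
Is 21904 a perfect square? 148² = 21904 ✓
So (x, y) = (28, -148) is a solution.

x = 28, y = -148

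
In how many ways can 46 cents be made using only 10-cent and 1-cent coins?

We need non-negative integers (x, y) with 10x + 1y = 46.
For each x from 0 to 4, check if (46 - 10x) is a non-negative multiple of 1.
Solutions (x, y): (0,46), (1,36), (2,26), (3,16), ...
Count: 5

5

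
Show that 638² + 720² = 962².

Compute a² + b²:
638² + 720² = 407044 + 518400 = 925444
Compute c²:
962² = 925444
Since 925444 = 925444, it is a Pythagorean triple.

Yes, it is a Pythagorean triple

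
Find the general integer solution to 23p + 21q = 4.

Step 1: Compute gcd(23, 21) = 1.
Since 1 divides 4, solutions exist.

Step 2: Find a particular solution using extended Euclidean algorithm.
We get p₀ = -40, q₀ = 44.
Check: 23*-40 + 21*44 = 4 = 4 ✓

Step 3: Write the general solution.
p = -40 + (21/1)t = -40 + 21t
q = 44 - (23/1)t = 44 - 23t
for any integer t.

p = -40 + 21t, q = 44 - 23t for integer t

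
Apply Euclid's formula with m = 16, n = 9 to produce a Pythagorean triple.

a = m² - n² = 16² - 9² = 256 - 81 = 175
b = 2mn = 2·16·9 = 288
c = m² + n² = 256 + 81 = 337
Verify: 175² + 288² = 30625 + 82944 = 113569 = 337² ✓

(175, 288, 337)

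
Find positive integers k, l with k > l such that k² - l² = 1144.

Factor: k² - l² = (k+l)(k-l) = 1144.
We need two factors of 1144 with the same parity.
Use k+l = 572 and k-l = 2 (product 572·2 = 1144).
Adding: 2k = 574, so k = 287.
Subtracting: 2l = 570, so l = 285.
Check: 287² - 285² = 82369 - 81225 = 1144 ✓

k = 287, l = 285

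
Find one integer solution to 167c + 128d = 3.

Step 1: Check solvability.
gcd(167, 128) = 1
Since 1 divides 3, solutions exist.

Step 2: Apply extended Euclidean algorithm to find gcd.
We find integers such that 167*x0 + 128*y0 = 1

Step 3: Scale the particular solution.
Multiply by 3/1 = 3:
c = 69, d = -90

Step 4: Verify.
167*(69) + 128*(-90) = 3 = 3 ✓

c = 69, d = -90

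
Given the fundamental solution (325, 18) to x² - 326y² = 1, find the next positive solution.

Solutions to x² - Dy² = 1 are generated by powers of (x₀ + y₀√D).
The next solution satisfies x₁ + y₁√326 = (x₀ + y₀√326)², giving:
x₁ = x₀² + 326y₀² = 325² + 326·18² = 105625 + 105624 = 211249
y₁ = 2x₀y₀ = 2·325·18 = 11700

Verify: 211249² - 326·11700² = 44626140001 - 44626140000 = 1 ✓

x = 211249, y = 11700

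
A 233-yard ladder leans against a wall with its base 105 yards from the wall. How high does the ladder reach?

The ladder, wall, and ground form a right triangle with hypotenuse 233 and one leg 105.
By the Pythagorean theorem: h² = 233² - 105² = 54289 - 11025 = 43264
h = √43264 = 208 yards

208 yards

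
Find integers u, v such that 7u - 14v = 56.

Step 1: Check solvability.
gcd(7, 14) = 7
Since 7 divides 56, solutions exist.

Step 2: Apply extended Euclidean algorithm to find gcd.
We find integers such that 7*x0 + 14*y0 = 7

Step 3: Scale the particular solution.
Multiply by 56/7 = 8:
u = 8, v = 0

Step 4: Verify.
7*(8) - 14*(0) = 56 = 56 ✓

u = 8, v = 0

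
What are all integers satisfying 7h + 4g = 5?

Step 1: Compute gcd(7, 4) = 1.
Since 1 divides 5, solutions exist.

Step 2: Find a particular solution using extended Euclidean algorithm.
We get h₀ = -5, g₀ = 10.
Check: 7*-5 + 4*10 = 5 = 5 ✓

Step 3: Write the general solution.
h = -5 + (4/1)t = -5 + 4t
g = 10 - (7/1)t = 10 - 7t
for any integer t.

h = -5 + 4t, g = 10 - 7t for integer t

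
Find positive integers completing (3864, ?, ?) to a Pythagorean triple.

We need the other leg and hypotenuse such that 3864² + x² = c².
Take x = 352, c = 3880: 3864² + 352² = 14930496 + 123904 = 15054400 = 3880² ✓
Triple: (3864, 352, 3880)

(3864, 352, 3880)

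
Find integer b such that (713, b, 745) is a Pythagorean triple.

b² = c² - a² = 745² - 713² = 555025 - 508369 = 46656
b = sqrt(46656) = 216

216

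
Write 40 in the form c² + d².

We need to find integers c, d > 0 such that c² + d² = 40.
Trying c = 2: d² = 40 - 2² = 40 - 4 = 36
d = 6
Check: 2² + 6² = 4 + 36 = 40 ✓

40 = 2² + 6²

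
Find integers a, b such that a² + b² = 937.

We need to find integers a, b > 0 such that a² + b² = 937.
Trying a = 19: b² = 937 - 19² = 937 - 361 = 576
b = 24
Check: 19² + 24² = 361 + 576 = 937 ✓

937 = 19² + 24²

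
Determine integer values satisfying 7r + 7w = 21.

Step 1: Check solvability.
gcd(7, 7) = 7
Since 7 divides 21, solutions exist.

Step 2: Apply extended Euclidean algorithm to find gcd.
We find integers such that 7*x0 + 7*y0 = 7

Step 3: Scale the particular solution.
Multiply by 21/7 = 3:
r = 0, w = 3

Step 4: Verify.
7*(0) + 7*(3) = 21 = 21 ✓

r = 0, w = 3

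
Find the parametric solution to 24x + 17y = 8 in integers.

Step 1: Compute gcd(24, 17) = 1.
Since 1 divides 8, solutions exist.

Step 2: Find a particular solution using extended Euclidean algorithm.
We get x₀ = 40, y₀ = -56.
Check: 24*40 + 17*-56 = 8 = 8 ✓

Step 3: Write the general solution.
x = 40 + (17/1)t = 40 + 17t
y = -56 - (24/1)t = -56 - 24t
for any integer t.

x = 40 + 17t, y = -56 - 24t for integer t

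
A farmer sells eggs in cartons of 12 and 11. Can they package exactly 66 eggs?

We need non-negative a, b with 12a + 11b = 66.
gcd(12, 11) = 1 divides 66.
Try a = 0: 11b = 66 - 0 = 66, so b = 6.
One way: 0 cartons of 12 and 6 cartons of 11.

Yes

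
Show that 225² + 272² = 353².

Compute a² + b²:
225² + 272² = 50625 + 73984 = 124609
Compute c²:
353² = 124609
Since 124609 = 124609, it is a Pythagorean triple.

Yes, it is a Pythagorean triple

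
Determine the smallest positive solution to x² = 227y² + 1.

We seek the smallest positive integers (x, y) with x² - 227y² = 1, i.e., x² = 227y² + 1.
Try successive y values:
y = 1: x² = 227·1² + 1 = 228, not a perfect square
y = 2: x² = 227·2² + 1 = 909, not a perfect square
y = 3: x² = 227·3² + 1 = 2044, not a perfect square
... continuing the search (or via continued fractions) ...
y = 15: x² = 227·15² + 1 = 51076, x = 226 ✓

Verify: 226² - 227·15² = 51076 - 51075 = 1 ✓

x = 226, y = 15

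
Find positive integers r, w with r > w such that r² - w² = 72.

Factor: r² - w² = (r+w)(r-w) = 72.
We need two factors of 72 with the same parity.
Use r+w = 36 and r-w = 2 (product 36·2 = 72).
Adding: 2r = 38, so r = 19.
Subtracting: 2w = 34, so w = 17.
Check: 19² - 17² = 361 - 289 = 72 ✓

r = 19, w = 17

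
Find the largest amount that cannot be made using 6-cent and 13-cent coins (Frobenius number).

For two coprime denominations a and b, the Frobenius number (largest value not representable as a non-negative combination) is ab - a - b.
Here gcd(6, 13) = 1, so they are coprime.
F(6, 13) = 6·13 - 6 - 13 = 78 - 19 = 59

59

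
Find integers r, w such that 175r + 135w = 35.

Step 1: Check solvability.
gcd(175, 135) = 5
Since 5 divides 35, solutions exist.

Step 2: Apply extended Euclidean algorithm to find gcd.
We find integers such that 175*x0 + 135*y0 = 5

Step 3: Scale the particular solution.
Multiply by 35/5 = 7:
r = -70, w = 91

Step 4: Verify.
175*(-70) + 135*(91) = 35 = 35 ✓

r = -70, w = 91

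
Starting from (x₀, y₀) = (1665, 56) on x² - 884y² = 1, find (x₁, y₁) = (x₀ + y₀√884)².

Solutions to x² - Dy² = 1 are generated by powers of (x₀ + y₀√D).
The next solution satisfies x₁ + y₁√884 = (x₀ + y₀√884)², giving:
x₁ = x₀² + 884y₀² = 1665² + 884·56² = 2772225 + 2772224 = 5544449
y₁ = 2x₀y₀ = 2·1665·56 = 186480

Verify: 5544449² - 884·186480² = 30740914713601 - 30740914713600 = 1 ✓

x = 5544449, y = 186480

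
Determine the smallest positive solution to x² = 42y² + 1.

We seek the smallest positive integers (x, y) with x² - 42y² = 1, i.e., x² = 42y² + 1.
Try successive y values:
y = 1: x² = 42·1² + 1 = 43, not a perfect square
y = 2: x² = 42·2² + 1 = 169, x = 13 ✓

Verify: 13² - 42·2² = 169 - 168 = 1 ✓

x = 13, y = 2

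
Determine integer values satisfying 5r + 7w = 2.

Step 1: Check solvability.
gcd(5, 7) = 1
Since 1 divides 2, solutions exist.

Step 2: Apply extended Euclidean algorithm to find gcd.
We find integers such that 5*x0 + 7*y0 = 1

Step 3: Scale the particular solution.
Multiply by 2/1 = 2:
r = 6, w = -4

Step 4: Verify.
5*(6) + 7*(-4) = 2 = 2 ✓

r = 6, w = -4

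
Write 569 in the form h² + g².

We need to find integers h, g > 0 such that h² + g² = 569.
Trying h = 13: g² = 569 - 13² = 569 - 169 = 400
g = 20
Check: 13² + 20² = 169 + 400 = 569 ✓

569 = 13² + 20²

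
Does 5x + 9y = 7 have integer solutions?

Step 1: Compute gcd(5, 9).
gcd(5, 9) = 1

Step 2: Check divisibility.
Does 1 divide 7? 7 = 1 x 7, so yes.

By the theorem on linear Diophantine equations, 5x + 9y = 7 has integer solutions if and only if gcd(5, 9) divides 7. Since 1 | 7, solutions exist.

Yes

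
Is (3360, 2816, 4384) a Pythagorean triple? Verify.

Compute a² + b² = 3360² + 2816² = 11289600 + 7929856 = 19219456
Compute c² = 4384² = 19219456
Since 19219456 = 19219456, confirmed.

Yes, it is a Pythagorean triple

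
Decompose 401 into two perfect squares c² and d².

We need to find integers c, d > 0 such that c² + d² = 401.
Trying c = 1: d² = 401 - 1² = 401 - 1 = 400
d = 20
Check: 1² + 20² = 1 + 400 = 401 ✓

401 = 1² + 20²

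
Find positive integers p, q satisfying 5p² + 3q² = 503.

Try small values of p and check whether (503 - 5p²)/3 is a perfect square.
p = 10: 5·10² = 500, so 3q² = 503 - 500 = 3, giving q² = 1, q = 1.
Check: 5·10² + 3·1² = 500 + 3 = 503 ✓

p = 10, q = 1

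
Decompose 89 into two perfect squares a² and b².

We need to find integers a, b > 0 such that a² + b² = 89.
Trying a = 5: b² = 89 - 5² = 89 - 25 = 64
b = 8
Check: 5² + 8² = 25 + 64 = 89 ✓

89 = 5² + 8²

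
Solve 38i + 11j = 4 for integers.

Step 1: Check solvability.
gcd(38, 11) = 1
Since 1 divides 4, solutions exist.

Step 2: Apply extended Euclidean algorithm to find gcd.
We find integers such that 38*x0 + 11*y0 = 1

Step 3: Scale the particular solution.
Multiply by 4/1 = 4:
i = -8, j = 28

Step 4: Verify.
38*(-8) + 11*(28) = 4 = 4 ✓

i = -8, j = 28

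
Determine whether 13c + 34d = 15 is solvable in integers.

Step 1: Compute gcd(13, 34).
gcd(13, 34) = 1

Step 2: Check divisibility.
Does 1 divide 15? 15 = 1 x 15, so yes.

By the theorem on linear Diophantine equations, 13c + 34d = 15 has integer solutions if and only if gcd(13, 34) divides 15. Since 1 | 15, solutions exist.

Yes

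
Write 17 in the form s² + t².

We need to find integers s, t > 0 such that s² + t² = 17.
Trying s = 1: t² = 17 - 1² = 17 - 1 = 16
t = 4
Check: 1² + 4² = 1 + 16 = 17 ✓

17 = 1² + 4²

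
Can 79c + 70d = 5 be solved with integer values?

Step 1: Compute gcd(79, 70).
gcd(79, 70) = 1

Step 2: Check divisibility.
Does 1 divide 5? 5 = 1 x 5, so yes.

By the theorem on linear Diophantine equations, 79c + 70d = 5 has integer solutions if and only if gcd(79, 70) divides 5. Since 1 | 5, solutions exist.

Yes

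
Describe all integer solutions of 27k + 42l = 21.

Step 1: Compute gcd(27, 42) = 3.
Since 3 divides 21, solutions exist.

Step 2: Find a particular solution using extended Euclidean algorithm.
We get k₀ = -21, l₀ = 14.
Check: 27*-21 + 42*14 = 21 = 21 ✓

Step 3: Write the general solution.
k = -21 + (42/3)t = -21 + 14t
l = 14 - (27/3)t = 14 - 9t
for any integer t.

k = -21 + 14t, l = 14 - 9t for integer t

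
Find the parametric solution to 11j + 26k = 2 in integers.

Step 1: Compute gcd(11, 26) = 1.
Since 1 divides 2, solutions exist.

Step 2: Find a particular solution using extended Euclidean algorithm.
We get j₀ = -14, k₀ = 6.
Check: 11*-14 + 26*6 = 2 = 2 ✓

Step 3: Write the general solution.
j = -14 + (26/1)t = -14 + 26t
k = 6 - (11/1)t = 6 - 11t
for any integer t.

j = -14 + 26t, k = 6 - 11t for integer t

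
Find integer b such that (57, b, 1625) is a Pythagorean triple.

b² = c² - a² = 1625² - 57² = 2640625 - 3249 = 2637376
b = sqrt(2637376) = 1624

1624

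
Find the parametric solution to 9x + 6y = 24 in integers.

Step 1: Compute gcd(9, 6) = 3.
Since 3 divides 24, solutions exist.

Step 2: Find a particular solution using extended Euclidean algorithm.
We get x₀ = 8, y₀ = -8.
Check: 9*8 + 6*-8 = 24 = 24 ✓

Step 3: Write the general solution.
x = 8 + (6/3)t = 8 + 2t
y = -8 - (9/3)t = -8 - 3t
for any integer t.

x = 8 + 2t, y = -8 - 3t for integer t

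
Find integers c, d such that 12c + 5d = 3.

Step 1: Check solvability.
gcd(12, 5) = 1
Since 1 divides 3, solutions exist.

Step 2: Apply extended Euclidean algorithm to find gcd.
We find integers such that 12*x0 + 5*y0 = 1

Step 3: Scale the particular solution.
Multiply by 3/1 = 3:
c = -6, d = 15

Step 4: Verify.
12*(-6) + 5*(15) = 3 = 3 ✓

c = -6, d = 15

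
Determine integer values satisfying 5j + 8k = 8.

Step 1: Check solvability.
gcd(5, 8) = 1
Since 1 divides 8, solutions exist.

Step 2: Apply extended Euclidean algorithm to find gcd.
We find integers such that 5*x0 + 8*y0 = 1

Step 3: Scale the particular solution.
Multiply by 8/1 = 8:
j = -24, k = 16

Step 4: Verify.
5*(-24) + 8*(16) = 8 = 8 ✓

j = -24, k = 16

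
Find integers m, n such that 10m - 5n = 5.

Step 1: Check solvability.
gcd(10, 5) = 5
Since 5 divides 5, solutions exist.

Step 2: Apply extended Euclidean algorithm to find gcd.
We find integers such that 10*x0 + 5*y0 = 5

Step 3: Scale the particular solution.
Multiply by 5/5 = 1:
m = 0, n = -1

Step 4: Verify.
10*(0) - 5*(-1) = 5 = 5 ✓

m = 0, n = -1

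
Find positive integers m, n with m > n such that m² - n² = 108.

Factor: m² - n² = (m+n)(m-n) = 108.
We need two factors of 108 with the same parity.
Use m+n = 54 and m-n = 2 (product 54·2 = 108).
Adding: 2m = 56, so m = 28.
Subtracting: 2n = 52, so n = 26.
Check: 28² - 26² = 784 - 676 = 108 ✓

m = 28, n = 26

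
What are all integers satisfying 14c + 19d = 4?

Step 1: Compute gcd(14, 19) = 1.
Since 1 divides 4, solutions exist.

Step 2: Find a particular solution using extended Euclidean algorithm.
We get c₀ = -16, d₀ = 12.
Check: 14*-16 + 19*12 = 4 = 4 ✓

Step 3: Write the general solution.
c = -16 + (19/1)t = -16 + 19t
d = 12 - (14/1)t = 12 - 14t
for any integer t.

c = -16 + 19t, d = 12 - 14t for integer t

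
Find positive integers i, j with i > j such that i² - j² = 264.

Factor: i² - j² = (i+j)(i-j) = 264.
We need two factors of 264 with the same parity.
Use i+j = 132 and i-j = 2 (product 132·2 = 264).
Adding: 2i = 134, so i = 67.
Subtracting: 2j = 130, so j = 65.
Check: 67² - 65² = 4489 - 4225 = 264 ✓

i = 67, j = 65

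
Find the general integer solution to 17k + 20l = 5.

Step 1: Compute gcd(17, 20) = 1.
Since 1 divides 5, solutions exist.

Step 2: Find a particular solution using extended Euclidean algorithm.
We get k₀ = -35, l₀ = 30.
Check: 17*-35 + 20*30 = 5 = 5 ✓

Step 3: Write the general solution.
k = -35 + (20/1)t = -35 + 20t
l = 30 - (17/1)t = 30 - 17t
for any integer t.

k = -35 + 20t, l = 30 - 17t for integer t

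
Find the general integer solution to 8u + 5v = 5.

Step 1: Compute gcd(8, 5) = 1.
Since 1 divides 5, solutions exist.

Step 2: Find a particular solution using extended Euclidean algorithm.
We get u₀ = 10, v₀ = -15.
Check: 8*10 + 5*-15 = 5 = 5 ✓

Step 3: Write the general solution.
u = 10 + (5/1)t = 10 + 5t
v = -15 - (8/1)t = -15 - 8t
for any integer t.

u = 10 + 5t, v = -15 - 8t for integer t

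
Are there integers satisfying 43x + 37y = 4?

Step 1: Compute gcd(43, 37).
gcd(43, 37) = 1

Step 2: Check divisibility.
Does 1 divide 4? 4 = 1 x 4, so yes.

By the theorem on linear Diophantine equations, 43x + 37y = 4 has integer solutions if and only if gcd(43, 37) divides 4. Since 1 | 4, solutions exist.

Yes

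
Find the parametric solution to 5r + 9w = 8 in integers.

Step 1: Compute gcd(5, 9) = 1.
Since 1 divides 8, solutions exist.

Step 2: Find a particular solution using extended Euclidean algorithm.
We get r₀ = 16, w₀ = -8.
Check: 5*16 + 9*-8 = 8 = 8 ✓

Step 3: Write the general solution.
r = 16 + (9/1)t = 16 + 9t
w = -8 - (5/1)t = -8 - 5t
for any integer t.

r = 16 + 9t, w = -8 - 5t for integer t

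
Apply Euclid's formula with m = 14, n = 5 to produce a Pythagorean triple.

a = m² - n² = 14² - 5² = 196 - 25 = 171
b = 2mn = 2·14·5 = 140
c = m² + n² = 196 + 25 = 221
Verify: 171² + 140² = 29241 + 19600 = 48841 = 221² ✓

(171, 140, 221)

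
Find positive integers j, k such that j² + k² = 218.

Search for j with 218 - j² a perfect square.
j = 7: 218 - 7² = 218 - 49 = 169 = 13² ✓
So j = 7, k = 13.

j = 7, k = 13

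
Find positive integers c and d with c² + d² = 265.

We need to find integers c, d > 0 such that c² + d² = 265.
Trying c = 3: d² = 265 - 3² = 265 - 9 = 256
d = 16
Check: 3² + 16² = 9 + 256 = 265 ✓

265 = 3² + 16²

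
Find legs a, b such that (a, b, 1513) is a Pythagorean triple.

We need a² + b² = 1513² = 2289169.
Trying: 55² + 1512² = 3025 + 2286144 = 2289169 ✓

(55, 1512, 1513)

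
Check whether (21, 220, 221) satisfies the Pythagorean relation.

Compute a² + b²:
21² + 220² = 441 + 48400 = 48841
Compute c²:
221² = 48841
Since 48841 = 48841, it is a Pythagorean triple.

Yes, it is a Pythagorean triple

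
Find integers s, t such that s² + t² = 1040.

We need to find integers s, t > 0 such that s² + t² = 1040.
Trying s = 4: t² = 1040 - 4² = 1040 - 16 = 1024
t = 32
Check: 4² + 32² = 16 + 1024 = 1040 ✓

1040 = 4² + 32²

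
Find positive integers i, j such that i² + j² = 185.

Search for i with 185 - i² a perfect square.
i = 4: 185 - 4² = 185 - 16 = 169 = 13² ✓
So i = 4, j = 13.

i = 4, j = 13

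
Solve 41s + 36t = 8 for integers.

Step 1: Check solvability.
gcd(41, 36) = 1
Since 1 divides 8, solutions exist.

Step 2: Apply extended Euclidean algorithm to find gcd.
We find integers such that 41*x0 + 36*y0 = 1

Step 3: Scale the particular solution.
Multiply by 8/1 = 8:
s = -56, t = 64

Step 4: Verify.
41*(-56) + 36*(64) = 8 = 8 ✓

s = -56, t = 64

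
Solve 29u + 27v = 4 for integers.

Step 1: Check solvability.
gcd(29, 27) = 1
Since 1 divides 4, solutions exist.

Step 2: Apply extended Euclidean algorithm to find gcd.
We find integers such that 29*x0 + 27*y0 = 1

Step 3: Scale the particular solution.
Multiply by 4/1 = 4:
u = -52, v = 56

Step 4: Verify.
29*(-52) + 27*(56) = 4 = 4 ✓

u = -52, v = 56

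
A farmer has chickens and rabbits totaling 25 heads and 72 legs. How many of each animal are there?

Let c = chickens, r = rabbits.
Heads: c + r = 25
Legs: 2c + 4r = 72
From the first equation, c = 25 - r. Substitute:
2(25 - r) + 4r = 72
50 + 2r = 72
r = (72 - 50)/2 = 11
c = 25 - 11 = 14

Chickens: 14, Rabbits: 11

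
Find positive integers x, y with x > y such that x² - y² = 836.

Factor: x² - y² = (x+y)(x-y) = 836.
We need two factors of 836 with the same parity.
Use x+y = 418 and x-y = 2 (product 418·2 = 836).
Adding: 2x = 420, so x = 210.
Subtracting: 2y = 416, so y = 208.
Check: 210² - 208² = 44100 - 43264 = 836 ✓

x = 210, y = 208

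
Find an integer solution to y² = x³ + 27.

Try small integer x values and check whether x³ + 27 is a perfect square.
x = -3: x³ + 27 = -3³ + 27 = -27 + 27 = 0
Is 0 a perfect square? 0² = 0 ✓
So (x, y) = (-3, 0) is a solution.

x = -3, y = 0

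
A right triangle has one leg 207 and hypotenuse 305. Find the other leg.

b² = c² - a² = 93025 - 42849 = 50176
b = 224

224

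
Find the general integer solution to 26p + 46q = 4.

Step 1: Compute gcd(26, 46) = 2.
Since 2 divides 4, solutions exist.

Step 2: Find a particular solution using extended Euclidean algorithm.
We get p₀ = -14, q₀ = 8.
Check: 26*-14 + 46*8 = 4 = 4 ✓

Step 3: Write the general solution.
p = -14 + (46/2)t = -14 + 23t
q = 8 - (26/2)t = 8 - 13t
for any integer t.

p = -14 + 23t, q = 8 - 13t for integer t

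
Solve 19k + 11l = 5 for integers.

Step 1: Check solvability.
gcd(19, 11) = 1
Since 1 divides 5, solutions exist.

Step 2: Apply extended Euclidean algorithm to find gcd.
We find integers such that 19*x0 + 11*y0 = 1

Step 3: Scale the particular solution.
Multiply by 5/1 = 5:
k = -20, l = 35

Step 4: Verify.
19*(-20) + 11*(35) = 5 = 5 ✓

k = -20, l = 35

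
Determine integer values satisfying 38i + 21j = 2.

Step 1: Check solvability.
gcd(38, 21) = 1
Since 1 divides 2, solutions exist.

Step 2: Apply extended Euclidean algorithm to find gcd.
We find integers such that 38*x0 + 21*y0 = 1

Step 3: Scale the particular solution.
Multiply by 2/1 = 2:
i = 10, j = -18

Step 4: Verify.
38*(10) + 21*(-18) = 2 = 2 ✓

i = 10, j = -18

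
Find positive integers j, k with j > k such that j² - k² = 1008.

Factor: j² - k² = (j+k)(j-k) = 1008.
We need two factors of 1008 with the same parity.
Use j+k = 504 and j-k = 2 (product 504·2 = 1008).
Adding: 2j = 506, so j = 253.
Subtracting: 2k = 502, so k = 251.
Check: 253² - 251² = 64009 - 63001 = 1008 ✓

j = 253, k = 251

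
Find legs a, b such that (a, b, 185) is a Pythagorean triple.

We need a² + b² = 185² = 34225.
Trying: 57² + 176² = 3249 + 30976 = 34225 ✓

(57, 176, 185)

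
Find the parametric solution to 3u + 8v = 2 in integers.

Step 1: Compute gcd(3, 8) = 1.
Since 1 divides 2, solutions exist.

Step 2: Find a particular solution using extended Euclidean algorithm.
We get u₀ = 6, v₀ = -2.
Check: 3*6 + 8*-2 = 2 = 2 ✓

Step 3: Write the general solution.
u = 6 + (8/1)t = 6 + 8t
v = -2 - (3/1)t = -2 - 3t
for any integer t.

u = 6 + 8t, v = -2 - 3t for integer t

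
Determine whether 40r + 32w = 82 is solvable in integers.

Step 1: Compute gcd(40, 32).
gcd(40, 32) = 8

Step 2: Check divisibility.
Does 8 divide 82? 82 = 8 x 10 + 2, so no.

By the theorem on linear Diophantine equations, 40r + 32w = 82 has integer solutions if and only if gcd(40, 32) divides 82. Since 8 does not divide 82, no solutions exist.

No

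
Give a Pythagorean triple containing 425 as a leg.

We need the other leg and hypotenuse such that 425² + x² = c².
Take x = 660, c = 785: 425² + 660² = 180625 + 435600 = 616225 = 785² ✓
Triple: (425, 660, 785)

(425, 660, 785)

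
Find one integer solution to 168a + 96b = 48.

Step 1: Check solvability.
gcd(168, 96) = 24
Since 24 divides 48, solutions exist.

Step 2: Apply extended Euclidean algorithm to find gcd.
We find integers such that 168*x0 + 96*y0 = 24

Step 3: Scale the particular solution.
Multiply by 48/24 = 2:
a = -2, b = 4

Step 4: Verify.
168*(-2) + 96*(4) = 48 = 48 ✓

a = -2, b = 4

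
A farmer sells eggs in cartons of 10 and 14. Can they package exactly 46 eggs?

We need non-negative a, b with 10a + 14b = 46.
gcd(10, 14) = 2 divides 46, but no a in [0, 4] gives non-negative b.

No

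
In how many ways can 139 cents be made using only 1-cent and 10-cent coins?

We need non-negative integers (x, y) with 1x + 10y = 139.
For each x from 0 to 139, check if (139 - 1x) is a non-negative multiple of 10.
Solutions (x, y): (9,13), (19,12), (29,11), (39,10), ...
Count: 14

14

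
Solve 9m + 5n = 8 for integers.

Step 1: Check solvability.
gcd(9, 5) = 1
Since 1 divides 8, solutions exist.

Step 2: Apply extended Euclidean algorithm to find gcd.
We find integers such that 9*x0 + 5*y0 = 1

Step 3: Scale the particular solution.
Multiply by 8/1 = 8:
m = -8, n = 16

Step 4: Verify.
9*(-8) + 5*(16) = 8 = 8 ✓

m = -8, n = 16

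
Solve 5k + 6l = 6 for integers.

Step 1: Check solvability.
gcd(5, 6) = 1
Since 1 divides 6, solutions exist.

Step 2: Apply extended Euclidean algorithm to find gcd.
We find integers such that 5*x0 + 6*y0 = 1

Step 3: Scale the particular solution.
Multiply by 6/1 = 6:
k = -6, l = 6

Step 4: Verify.
5*(-6) + 6*(6) = 6 = 6 ✓

k = -6, l = 6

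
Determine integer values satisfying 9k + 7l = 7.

Step 1: Check solvability.
gcd(9, 7) = 1
Since 1 divides 7, solutions exist.

Step 2: Apply extended Euclidean algorithm to find gcd.
We find integers such that 9*x0 + 7*y0 = 1

Step 3: Scale the particular solution.
Multiply by 7/1 = 7:
k = -21, l = 28

Step 4: Verify.
9*(-21) + 7*(28) = 7 = 7 ✓

k = -21, l = 28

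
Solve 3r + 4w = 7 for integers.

Step 1: Check solvability.
gcd(3, 4) = 1
Since 1 divides 7, solutions exist.

Step 2: Apply extended Euclidean algorithm to find gcd.
We find integers such that 3*x0 + 4*y0 = 1

Step 3: Scale the particular solution.
Multiply by 7/1 = 7:
r = -7, w = 7

Step 4: Verify.
3*(-7) + 4*(7) = 7 = 7 ✓

r = -7, w = 7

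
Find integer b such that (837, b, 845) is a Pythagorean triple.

b² = c² - a² = 845² - 837² = 714025 - 700569 = 13456
b = sqrt(13456) = 116

116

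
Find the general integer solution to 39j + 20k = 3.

Step 1: Compute gcd(39, 20) = 1.
Since 1 divides 3, solutions exist.

Step 2: Find a particular solution using extended Euclidean algorithm.
We get j₀ = -3, k₀ = 6.
Check: 39*-3 + 20*6 = 3 = 3 ✓

Step 3: Write the general solution.
j = -3 + (20/1)t = -3 + 20t
k = 6 - (39/1)t = 6 - 39t
for any integer t.

j = -3 + 20t, k = 6 - 39t for integer t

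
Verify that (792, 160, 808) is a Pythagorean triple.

Compute a² + b² = 792² + 160² = 627264 + 25600 = 652864
Compute c² = 808² = 652864
Since 652864 = 652864, confirmed.

Yes, it is a Pythagorean triple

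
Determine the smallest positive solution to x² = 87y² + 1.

We seek the smallest positive integers (x, y) with x² - 87y² = 1, i.e., x² = 87y² + 1.
Try successive y values:
y = 1: x² = 87·1² + 1 = 88, not a perfect square
y = 2: x² = 87·2² + 1 = 349, not a perfect square
y = 3: x² = 87·3² + 1 = 784, x = 28 ✓

Verify: 28² - 87·3² = 784 - 783 = 1 ✓

x = 28, y = 3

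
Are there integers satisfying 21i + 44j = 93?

Step 1: Compute gcd(21, 44).
gcd(21, 44) = 1

Step 2: Check divisibility.
Does 1 divide 93? 93 = 1 x 93, so yes.

By the theorem on linear Diophantine equations, 21i + 44j = 93 has integer solutions if and only if gcd(21, 44) divides 93. Since 1 | 93, solutions exist.

Yes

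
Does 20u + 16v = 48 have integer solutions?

Step 1: Compute gcd(20, 16).
gcd(20, 16) = 4

Step 2: Check divisibility.
Does 4 divide 48? 48 = 4 x 12, so yes.

By the theorem on linear Diophantine equations, 20u + 16v = 48 has integer solutions if and only if gcd(20, 16) divides 48. Since 4 | 48, solutions exist.

Yes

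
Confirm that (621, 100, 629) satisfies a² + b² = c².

Compute a² + b² = 621² + 100² = 385641 + 10000 = 395641
Compute c² = 629² = 395641
Since 395641 = 395641, confirmed.

Yes, it is a Pythagorean triple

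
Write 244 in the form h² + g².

We need to find integers h, g > 0 such that h² + g² = 244.
Trying h = 10: g² = 244 - 10² = 244 - 100 = 144
g = 12
Check: 10² + 12² = 100 + 144 = 244 ✓

244 = 10² + 12²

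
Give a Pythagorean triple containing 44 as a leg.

We need the other leg and hypotenuse such that 44² + x² = c².
Take x = 483, c = 485: 44² + 483² = 1936 + 233289 = 235225 = 485² ✓
Triple: (483, 44, 485)

(483, 44, 485)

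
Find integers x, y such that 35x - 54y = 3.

Step 1: Check solvability.
gcd(35, 54) = 1
Since 1 divides 3, solutions exist.

Step 2: Apply extended Euclidean algorithm to find gcd.
We find integers such that 35*x0 + 54*y0 = 1

Step 3: Scale the particular solution.
Multiply by 3/1 = 3:
x = 51, y = 33

Step 4: Verify.
35*(51) - 54*(33) = 3 = 3 ✓

x = 51, y = 33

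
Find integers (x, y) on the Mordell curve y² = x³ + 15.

Try small integer x values and check whether x³ + 15 is a perfect square.
x = 1: x³ + 15 = 1³ + 15 = 1 + 15 = 16
Is 16 a perfect square? 4² = 16 ✓
So (x, y) = (1, -4) is a solution.

x = 1, y = -4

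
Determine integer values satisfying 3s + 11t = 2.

Step 1: Check solvability.
gcd(3, 11) = 1
Since 1 divides 2, solutions exist.

Step 2: Apply extended Euclidean algorithm to find gcd.
We find integers such that 3*x0 + 11*y0 = 1

Step 3: Scale the particular solution.
Multiply by 2/1 = 2:
s = 8, t = -2

Step 4: Verify.
3*(8) + 11*(-2) = 2 = 2 ✓

s = 8, t = -2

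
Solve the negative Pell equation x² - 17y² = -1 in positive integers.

We need x² = 17y² - 1. Try successive y:
y = 1: x² = 17·1² - 1 = 16 = 4² ✓
Check: 4² - 17·1² = 16 - 17 = -1 ✓

x = 4, y = 1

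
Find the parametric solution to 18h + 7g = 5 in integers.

Step 1: Compute gcd(18, 7) = 1.
Since 1 divides 5, solutions exist.

Step 2: Find a particular solution using extended Euclidean algorithm.
We get h₀ = 10, g₀ = -25.
Check: 18*10 + 7*-25 = 5 = 5 ✓

Step 3: Write the general solution.
h = 10 + (7/1)t = 10 + 7t
g = -25 - (18/1)t = -25 - 18t
for any integer t.

h = 10 + 7t, g = -25 - 18t for integer t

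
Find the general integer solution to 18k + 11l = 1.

Step 1: Compute gcd(18, 11) = 1.
Since 1 divides 1, solutions exist.

Step 2: Find a particular solution using extended Euclidean algorithm.
We get k₀ = -3, l₀ = 5.
Check: 18*-3 + 11*5 = 1 = 1 ✓

Step 3: Write the general solution.
k = -3 + (11/1)t = -3 + 11t
l = 5 - (18/1)t = 5 - 18t
for any integer t.

k = -3 + 11t, l = 5 - 18t for integer t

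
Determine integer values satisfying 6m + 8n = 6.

Step 1: Check solvability.
gcd(6, 8) = 2
Since 2 divides 6, solutions exist.

Step 2: Apply extended Euclidean algorithm to find gcd.
We find integers such that 6*x0 + 8*y0 = 2

Step 3: Scale the particular solution.
Multiply by 6/2 = 3:
m = -3, n = 3

Step 4: Verify.
6*(-3) + 8*(3) = 6 = 6 ✓

m = -3, n = 3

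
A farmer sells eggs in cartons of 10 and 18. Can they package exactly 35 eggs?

We need non-negative a, b with 10a + 18b = 35.
gcd(10, 18) = 2, and 2 does not divide 35.
No integer solutions exist.

No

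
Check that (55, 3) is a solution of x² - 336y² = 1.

Compute x² = 55² = 3025
Compute 336y² = 336·3² = 336·9 = 3024
x² - 336y² = 3025 - 3024 = 1
Since this equals 1, (55, 3) is a solution.

Yes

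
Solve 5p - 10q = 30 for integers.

Step 1: Check solvability.
gcd(5, 10) = 5
Since 5 divides 30, solutions exist.

Step 2: Apply extended Euclidean algorithm to find gcd.
We find integers such that 5*x0 + 10*y0 = 5

Step 3: Scale the particular solution.
Multiply by 30/5 = 6:
p = 6, q = 0

Step 4: Verify.
5*(6) - 10*(0) = 30 = 30 ✓

p = 6, q = 0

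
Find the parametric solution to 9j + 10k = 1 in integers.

Step 1: Compute gcd(9, 10) = 1.
Since 1 divides 1, solutions exist.

Step 2: Find a particular solution using extended Euclidean algorithm.
We get j₀ = -1, k₀ = 1.
Check: 9*-1 + 10*1 = 1 = 1 ✓

Step 3: Write the general solution.
j = -1 + (10/1)t = -1 + 10t
k = 1 - (9/1)t = 1 - 9t
for any integer t.

j = -1 + 10t, k = 1 - 9t for integer t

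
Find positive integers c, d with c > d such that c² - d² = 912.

Factor: c² - d² = (c+d)(c-d) = 912.
We need two factors of 912 with the same parity.
Use c+d = 456 and c-d = 2 (product 456·2 = 912).
Adding: 2c = 458, so c = 229.
Subtracting: 2d = 454, so d = 227.
Check: 229² - 227² = 52441 - 51529 = 912 ✓

c = 229, d = 227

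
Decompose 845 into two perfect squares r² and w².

We need to find integers r, w > 0 such that r² + w² = 845.
Trying r = 2: w² = 845 - 2² = 845 - 4 = 841
w = 29
Check: 2² + 29² = 4 + 841 = 845 ✓

845 = 2² + 29²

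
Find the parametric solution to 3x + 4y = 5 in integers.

Step 1: Compute gcd(3, 4) = 1.
Since 1 divides 5, solutions exist.

Step 2: Find a particular solution using extended Euclidean algorithm.
We get x₀ = -5, y₀ = 5.
Check: 3*-5 + 4*5 = 5 = 5 ✓

Step 3: Write the general solution.
x = -5 + (4/1)t = -5 + 4t
y = 5 - (3/1)t = 5 - 3t
for any integer t.

x = -5 + 4t, y = 5 - 3t for integer t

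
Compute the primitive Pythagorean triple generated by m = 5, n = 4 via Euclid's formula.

a = m² - n² = 5² - 4² = 25 - 16 = 9
b = 2mn = 2·5·4 = 40
c = m² + n² = 25 + 16 = 41
Verify: 9² + 40² = 81 + 1600 = 1681 = 41² ✓

(9, 40, 41)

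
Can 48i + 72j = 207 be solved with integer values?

Step 1: Compute gcd(48, 72).
gcd(48, 72) = 24

Step 2: Check divisibility.
Does 24 divide 207? 207 = 24 x 8 + 15, so no.

By the theorem on linear Diophantine equations, 48i + 72j = 207 has integer solutions if and only if gcd(48, 72) divides 207. Since 24 does not divide 207, no solutions exist.

No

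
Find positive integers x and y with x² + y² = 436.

We need to find integers x, y > 0 such that x² + y² = 436.
Trying x = 6: y² = 436 - 6² = 436 - 36 = 400
y = 20
Check: 6² + 20² = 36 + 400 = 436 ✓

436 = 6² + 20²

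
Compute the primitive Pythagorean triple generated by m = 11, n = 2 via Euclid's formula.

a = m² - n² = 121 - 4 = 117
b = 2mn = 2·11·2 = 44
c = m² + n² = 121 + 4 = 125
Verify: 117² + 44² = 13689 + 1936 = 15625 = 125² ✓

(117, 44, 125)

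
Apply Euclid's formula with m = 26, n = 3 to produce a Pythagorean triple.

a = m² - n² = 26² - 3² = 676 - 9 = 667
b = 2mn = 2·26·3 = 156
c = m² + n² = 676 + 9 = 685
Verify: 667² + 156² = 444889 + 24336 = 469225 = 685² ✓

(667, 156, 685)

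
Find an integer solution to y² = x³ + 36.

Try small integer x values and check whether x³ + 36 is a perfect square.
x = 4: x³ + 36 = 4³ + 36 = 64 + 36 = 100
Is 100 a perfect square? 10² = 100 ✓
So (x, y) = (4, 10) is a solution.

x = 4, y = 10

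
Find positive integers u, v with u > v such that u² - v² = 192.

Factor: u² - v² = (u+v)(u-v) = 192.
We need two factors of 192 with the same parity.
Use u+v = 96 and u-v = 2 (product 96·2 = 192).
Adding: 2u = 98, so u = 49.
Subtracting: 2v = 94, so v = 47.
Check: 49² - 47² = 2401 - 2209 = 192 ✓

u = 49, v = 47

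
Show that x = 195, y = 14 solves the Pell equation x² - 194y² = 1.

Compute x² = 195² = 38025
Compute 194y² = 194·14² = 194·196 = 38024
x² - 194y² = 38025 - 38024 = 1
Since this equals 1, (195, 14) is a solution.

Yes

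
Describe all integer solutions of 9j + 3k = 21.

Step 1: Compute gcd(9, 3) = 3.
Since 3 divides 21, solutions exist.

Step 2: Find a particular solution using extended Euclidean algorithm.
We get j₀ = 0, k₀ = 7.
Check: 9*0 + 3*7 = 21 = 21 ✓

Step 3: Write the general solution.
j = 0 + (3/3)t = 0 + 1t
k = 7 - (9/3)t = 7 - 3t
for any integer t.

j = 0 + 1t, k = 7 - 3t for integer t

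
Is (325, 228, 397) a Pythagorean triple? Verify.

Compute a² + b² = 325² + 228² = 105625 + 51984 = 157609
Compute c² = 397² = 157609
Since 157609 = 157609, confirmed.

Yes, it is a Pythagorean triple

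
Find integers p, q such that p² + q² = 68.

We need to find integers p, q > 0 such that p² + q² = 68.
Trying p = 2: q² = 68 - 2² = 68 - 4 = 64
q = 8
Check: 2² + 8² = 4 + 64 = 68 ✓

68 = 2² + 8²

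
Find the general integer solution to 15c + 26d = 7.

Step 1: Compute gcd(15, 26) = 1.
Since 1 divides 7, solutions exist.

Step 2: Find a particular solution using extended Euclidean algorithm.
We get c₀ = 49, d₀ = -28.
Check: 15*49 + 26*-28 = 7 = 7 ✓

Step 3: Write the general solution.
c = 49 + (26/1)t = 49 + 26t
d = -28 - (15/1)t = -28 - 15t
for any integer t.

c = 49 + 26t, d = -28 - 15t for integer t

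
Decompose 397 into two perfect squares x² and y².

We need to find integers x, y > 0 such that x² + y² = 397.
Trying x = 6: y² = 397 - 6² = 397 - 36 = 361
y = 19
Check: 6² + 19² = 36 + 361 = 397 ✓

397 = 6² + 19²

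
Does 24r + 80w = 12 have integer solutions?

Step 1: Compute gcd(24, 80).
gcd(24, 80) = 8

Step 2: Check divisibility.
Does 8 divide 12? 12 = 8 x 1 + 4, so no.

By the theorem on linear Diophantine equations, 24r + 80w = 12 has integer solutions if and only if gcd(24, 80) divides 12. Since 8 does not divide 12, no solutions exist.

No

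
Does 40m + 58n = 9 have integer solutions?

Step 1: Compute gcd(40, 58).
gcd(40, 58) = 2

Step 2: Check divisibility.
Does 2 divide 9? 9 = 2 x 4 + 1, so no.

By the theorem on linear Diophantine equations, 40m + 58n = 9 has integer solutions if and only if gcd(40, 58) divides 9. Since 2 does not divide 9, no solutions exist.

No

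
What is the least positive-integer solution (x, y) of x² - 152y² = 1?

We seek the smallest positive integers (x, y) with x² - 152y² = 1, i.e., x² = 152y² + 1.
Try successive y values:
y = 1: x² = 152·1² + 1 = 153, not a perfect square
y = 2: x² = 152·2² + 1 = 609, not a perfect square
y = 3: x² = 152·3² + 1 = 1369, x = 37 ✓

Verify: 37² - 152·3² = 1369 - 1368 = 1 ✓

x = 37, y = 3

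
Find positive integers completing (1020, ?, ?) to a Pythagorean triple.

We need the other leg and hypotenuse such that 1020² + x² = c².
Take x = 611, c = 1189: 1020² + 611² = 1040400 + 373321 = 1413721 = 1189² ✓
Triple: (611, 1020, 1189)

(611, 1020, 1189)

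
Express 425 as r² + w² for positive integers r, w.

We need to find integers r, w > 0 such that r² + w² = 425.
Trying r = 5: w² = 425 - 5² = 425 - 25 = 400
w = 20
Check: 5² + 20² = 25 + 400 = 425 ✓

425 = 5² + 20²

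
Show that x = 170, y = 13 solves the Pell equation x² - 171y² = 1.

Compute x² = 170² = 28900
Compute 171y² = 171·13² = 171·169 = 28899
x² - 171y² = 28900 - 28899 = 1
Since this equals 1, (170, 13) is a solution.

Yes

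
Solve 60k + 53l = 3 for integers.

Step 1: Check solvability.
gcd(60, 53) = 1
Since 1 divides 3, solutions exist.

Step 2: Apply extended Euclidean algorithm to find gcd.
We find integers such that 60*x0 + 53*y0 = 1

Step 3: Scale the particular solution.
Multiply by 3/1 = 3:
k = -45, l = 51

Step 4: Verify.
60*(-45) + 53*(51) = 3 = 3 ✓

k = -45, l = 51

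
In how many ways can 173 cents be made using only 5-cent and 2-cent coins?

We need non-negative integers (x, y) with 5x + 2y = 173.
For each x from 0 to 34, check if (173 - 5x) is a non-negative multiple of 2.
Solutions (x, y): (1,84), (3,79), (5,74), (7,69), ...
Count: 17

17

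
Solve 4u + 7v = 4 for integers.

Step 1: Check solvability.
gcd(4, 7) = 1
Since 1 divides 4, solutions exist.

Step 2: Apply extended Euclidean algorithm to find gcd.
We find integers such that 4*x0 + 7*y0 = 1

Step 3: Scale the particular solution.
Multiply by 4/1 = 4:
u = 8, v = -4

Step 4: Verify.
4*(8) + 7*(-4) = 4 = 4 ✓

u = 8, v = -4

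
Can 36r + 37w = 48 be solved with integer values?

Step 1: Compute gcd(36, 37).
gcd(36, 37) = 1

Step 2: Check divisibility.
Does 1 divide 48? 48 = 1 x 48, so yes.

By the theorem on linear Diophantine equations, 36r + 37w = 48 has integer solutions if and only if gcd(36, 37) divides 48. Since 1 | 48, solutions exist.

Yes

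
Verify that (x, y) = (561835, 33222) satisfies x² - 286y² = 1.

Compute x² = 561835² = 315658567225
Compute 286y² = 286·33222² = 286·1103701284 = 315658567224
x² - 286y² = 315658567225 - 315658567224 = 1
Since this equals 1, (561835, 33222) is a solution.

Yes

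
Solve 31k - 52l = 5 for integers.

Step 1: Check solvability.
gcd(31, 52) = 1
Since 1 divides 5, solutions exist.

Step 2: Apply extended Euclidean algorithm to find gcd.
We find integers such that 31*x0 + 52*y0 = 1

Step 3: Scale the particular solution.
Multiply by 5/1 = 5:
k = -25, l = -15

Step 4: Verify.
31*(-25) - 52*(-15) = 5 = 5 ✓

k = -25, l = -15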